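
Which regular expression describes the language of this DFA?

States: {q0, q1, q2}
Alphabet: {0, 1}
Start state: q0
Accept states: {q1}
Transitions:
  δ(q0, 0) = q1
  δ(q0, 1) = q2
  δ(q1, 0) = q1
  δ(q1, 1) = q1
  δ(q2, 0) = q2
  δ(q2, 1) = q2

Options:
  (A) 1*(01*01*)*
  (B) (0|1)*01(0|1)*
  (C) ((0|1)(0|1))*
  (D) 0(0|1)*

Testing sample strings against the DFA:
  '0110' -> accepted
  '00' -> accepted
  '0010' -> accepted
  '0011' -> accepted
Checking each option for a counterexample:
  (A) 1*(01*01*)*: ε is rejected by the DFA but matches the regex → eliminated
  (B) (0|1)*01(0|1)*: '0' is accepted by the DFA but does not match the regex → eliminated
  (C) ((0|1)(0|1))*: ε is rejected by the DFA but matches the regex → eliminated
  (D) 0(0|1)*: agrees with the DFA on all strings of length ≤ 4
Only (D) 0(0|1)* is consistent with the DFA.

Final answer: (D) 0(0|1)*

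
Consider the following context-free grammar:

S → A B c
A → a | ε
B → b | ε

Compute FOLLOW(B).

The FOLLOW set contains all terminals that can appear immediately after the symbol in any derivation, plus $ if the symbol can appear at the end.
B occurs in S → A B c, immediately followed by the terminal c. So FOLLOW(B) = {c}.

Final answer: {c}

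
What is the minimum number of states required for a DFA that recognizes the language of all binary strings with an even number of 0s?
Language: binary strings with an even number of 0s
Lower bound (Myhill–Nerode): the prefixes ε, 0 are pairwise distinguishable:
  ε vs 0: suffix ε distinguishes them (ε has zero 0s (accepted), 0 has one 0 (rejected))
So any DFA needs at least 2 states.
Upper bound: a DFA with 2 states exists (one state per class above).
Minimum states: 2

Final answer: 2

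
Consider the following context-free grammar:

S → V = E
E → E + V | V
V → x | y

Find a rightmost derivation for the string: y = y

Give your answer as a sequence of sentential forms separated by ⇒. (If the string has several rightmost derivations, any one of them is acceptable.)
Start with S.
Step 1: the rightmost non-terminal is S; apply S → V = E:  V = E
Step 2: the rightmost non-terminal is E; apply E → V:  V = V
Step 3: the rightmost non-terminal is V; apply V → y:  V = y
Step 4: the rightmost non-terminal is V; apply V → y:  y = y

Final answer: S ⇒ V = E ⇒ V = V ⇒ V = y ⇒ y = y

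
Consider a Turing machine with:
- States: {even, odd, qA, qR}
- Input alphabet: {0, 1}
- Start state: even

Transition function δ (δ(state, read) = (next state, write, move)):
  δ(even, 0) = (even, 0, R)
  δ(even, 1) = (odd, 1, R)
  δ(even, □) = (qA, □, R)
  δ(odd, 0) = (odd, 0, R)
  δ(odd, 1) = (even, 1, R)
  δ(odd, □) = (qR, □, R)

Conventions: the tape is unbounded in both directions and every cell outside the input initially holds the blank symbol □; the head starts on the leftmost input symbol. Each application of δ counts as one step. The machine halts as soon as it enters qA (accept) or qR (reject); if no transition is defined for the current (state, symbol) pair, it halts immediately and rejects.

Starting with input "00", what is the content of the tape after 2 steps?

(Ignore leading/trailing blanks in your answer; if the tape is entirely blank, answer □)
Step 0: [even]00 (head at position 0)
Step 1: δ(even, 0) = (even, 0, R)  ⊢  0[even]0 (head at position 1)
Step 2: δ(even, 0) = (even, 0, R)  ⊢  00[even]□ (head at position 2)
Tape after 2 steps (ignoring surrounding blanks): 00

Final answer: Tape: 00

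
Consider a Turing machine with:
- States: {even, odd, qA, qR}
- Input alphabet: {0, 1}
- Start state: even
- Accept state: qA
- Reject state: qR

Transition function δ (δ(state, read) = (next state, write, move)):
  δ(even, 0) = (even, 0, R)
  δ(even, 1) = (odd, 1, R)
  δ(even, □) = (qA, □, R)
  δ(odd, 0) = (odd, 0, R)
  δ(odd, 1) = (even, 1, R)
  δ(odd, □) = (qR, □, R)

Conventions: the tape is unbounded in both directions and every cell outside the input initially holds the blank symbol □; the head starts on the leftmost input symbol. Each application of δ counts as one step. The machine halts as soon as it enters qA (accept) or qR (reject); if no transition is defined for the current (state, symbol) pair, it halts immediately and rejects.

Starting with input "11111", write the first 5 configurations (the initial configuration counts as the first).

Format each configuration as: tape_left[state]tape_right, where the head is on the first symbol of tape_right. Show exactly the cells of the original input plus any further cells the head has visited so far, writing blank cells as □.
Step 0: [even]11111 (head at position 0)
Step 1: δ(even, 1) = (odd, 1, R)  ⊢  1[odd]1111 (head at position 1)
Step 2: δ(odd, 1) = (even, 1, R)  ⊢  11[even]111 (head at position 2)
Step 3: δ(even, 1) = (odd, 1, R)  ⊢  111[odd]11 (head at position 3)
Step 4: δ(odd, 1) = (even, 1, R)  ⊢  1111[even]1 (head at position 4)

Final answer: [even]11111 ⊢ 1[odd]1111 ⊢ 11[even]111 ⊢ 111[odd]11 ⊢ 1111[even]1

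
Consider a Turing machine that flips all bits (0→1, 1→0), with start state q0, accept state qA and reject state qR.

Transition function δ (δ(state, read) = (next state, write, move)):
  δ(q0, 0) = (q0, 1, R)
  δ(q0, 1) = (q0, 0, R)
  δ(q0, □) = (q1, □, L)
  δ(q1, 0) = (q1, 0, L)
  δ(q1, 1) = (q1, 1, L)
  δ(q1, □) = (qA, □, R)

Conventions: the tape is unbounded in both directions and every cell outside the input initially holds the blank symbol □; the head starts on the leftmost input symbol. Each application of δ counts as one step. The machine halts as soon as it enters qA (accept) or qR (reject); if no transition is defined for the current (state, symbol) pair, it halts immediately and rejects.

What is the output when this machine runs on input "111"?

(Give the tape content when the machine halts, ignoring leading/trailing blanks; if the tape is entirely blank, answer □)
Step 0: [q0]111 (head at position 0)
Step 1: δ(q0, 1) = (q0, 0, R)  ⊢  0[q0]11 (head at position 1)
Step 2: δ(q0, 1) = (q0, 0, R)  ⊢  00[q0]1 (head at position 2)
Step 3: δ(q0, 1) = (q0, 0, R)  ⊢  000[q0]□ (head at position 3)
Step 4: δ(q0, □) = (q1, □, L)  ⊢  00[q1]0□ (head at position 2)
Step 5: δ(q1, 0) = (q1, 0, L)  ⊢  0[q1]00□ (head at position 1)
Step 6: δ(q1, 0) = (q1, 0, L)  ⊢  [q1]000□ (head at position 0)
Step 7: δ(q1, 0) = (q1, 0, L)  ⊢  [q1]□000□ (head at position -1)
Step 8: δ(q1, □) = (qA, □, R)  ⊢  □[qA]000□ (head at position 0)
The machine is in qA, so it halts and accepts.
Tape content when halted (ignoring surrounding blanks): 000

Final answer: Output: 000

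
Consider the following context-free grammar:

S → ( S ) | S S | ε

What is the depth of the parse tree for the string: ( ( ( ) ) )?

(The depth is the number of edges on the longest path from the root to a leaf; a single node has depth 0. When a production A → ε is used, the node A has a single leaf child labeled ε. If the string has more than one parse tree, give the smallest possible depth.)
The string is 3 nested pairs. The shallowest parse tree applies S → ( S ) 3 times (one node per nested pair, each a child of the previous) and then S → ε in the middle.
S nodes at depths 0..3, ε leaf at depth 4; parentheses leaves are at depths 1..3.
(Using S → S S with an S → ε child anywhere only adds levels, so it cannot give a shallower tree.)
Depth = 4.

Final answer: 4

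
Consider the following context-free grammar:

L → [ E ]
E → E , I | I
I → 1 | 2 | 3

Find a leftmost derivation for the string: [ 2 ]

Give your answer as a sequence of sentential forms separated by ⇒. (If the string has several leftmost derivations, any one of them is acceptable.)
Start with L.
Step 1: the leftmost non-terminal is L; apply L → [ E ]:  [ E ]
Step 2: the leftmost non-terminal is E; apply E → I:  [ I ]
Step 3: the leftmost non-terminal is I; apply I → 2:  [ 2 ]

Final answer: L ⇒ [ E ] ⇒ [ I ] ⇒ [ 2 ]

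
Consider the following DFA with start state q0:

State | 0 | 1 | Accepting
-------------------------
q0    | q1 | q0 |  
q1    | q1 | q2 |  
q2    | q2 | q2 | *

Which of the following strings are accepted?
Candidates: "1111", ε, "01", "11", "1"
"1111": q0 → q0 → q0 → q0 → q0; q0 is not accepting → rejected
ε: q0; q0 is not accepting → rejected
"01": q0 → q1 → q2; q2 is accepting → accepted
"11": q0 → q0 → q0; q0 is not accepting → rejected
"1": q0 → q0; q0 is not accepting → rejected

Final answer: "01"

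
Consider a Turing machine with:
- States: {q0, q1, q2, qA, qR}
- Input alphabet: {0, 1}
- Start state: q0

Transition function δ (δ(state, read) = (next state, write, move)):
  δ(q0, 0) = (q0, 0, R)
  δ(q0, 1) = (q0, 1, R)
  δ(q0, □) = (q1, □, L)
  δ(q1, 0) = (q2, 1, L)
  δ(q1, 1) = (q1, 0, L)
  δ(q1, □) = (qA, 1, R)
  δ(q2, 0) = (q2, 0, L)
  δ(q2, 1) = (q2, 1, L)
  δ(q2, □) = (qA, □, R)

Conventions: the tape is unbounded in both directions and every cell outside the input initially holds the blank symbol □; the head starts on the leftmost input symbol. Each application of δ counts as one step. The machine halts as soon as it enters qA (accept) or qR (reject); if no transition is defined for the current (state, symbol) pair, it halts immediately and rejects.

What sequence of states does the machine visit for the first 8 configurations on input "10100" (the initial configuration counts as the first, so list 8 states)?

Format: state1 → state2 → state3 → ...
Step 0: [q0]10100 (head at position 0)
Step 1: δ(q0, 1) = (q0, 1, R)  ⊢  1[q0]0100 (head at position 1)
Step 2: δ(q0, 0) = (q0, 0, R)  ⊢  10[q0]100 (head at position 2)
Step 3: δ(q0, 1) = (q0, 1, R)  ⊢  101[q0]00 (head at position 3)
Step 4: δ(q0, 0) = (q0, 0, R)  ⊢  1010[q0]0 (head at position 4)
Step 5: δ(q0, 0) = (q0, 0, R)  ⊢  10100[q0]□ (head at position 5)
Step 6: δ(q0, □) = (q1, □, L)  ⊢  1010[q1]0□ (head at position 4)
Step 7: δ(q1, 0) = (q2, 1, L)  ⊢  101[q2]01□ (head at position 3)
Reading off the states of these 8 configurations: q0 → q0 → q0 → q0 → q0 → q0 → q1 → q2

Final answer: q0 → q0 → q0 → q0 → q0 → q0 → q1 → q2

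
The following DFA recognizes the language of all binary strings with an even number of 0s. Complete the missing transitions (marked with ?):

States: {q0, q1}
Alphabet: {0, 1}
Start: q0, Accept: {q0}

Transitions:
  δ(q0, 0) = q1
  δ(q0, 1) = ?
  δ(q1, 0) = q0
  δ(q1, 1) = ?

What each state remembers (consistent with the given transitions and accept states):
  q0: an even number of 0s has been read so far
  q1: an odd number of 0s has been read so far
Filling in the missing entries:
  δ(q0, 1): in q0 (an even number of 0s has been read so far), after reading 1 we have: an even number of 0s has been read so far → q0
  δ(q1, 1): in q1 (an odd number of 0s has been read so far), after reading 1 we have: an odd number of 0s has been read so far → q1

Final answer: δ(q0, 1) = q0; δ(q1, 1) = q1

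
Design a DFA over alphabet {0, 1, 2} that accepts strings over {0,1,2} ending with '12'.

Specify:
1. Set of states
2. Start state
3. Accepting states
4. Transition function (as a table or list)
One valid DFA (any DFA recognizing the same language is acceptable):
States: {q0, q1, q2}
Start: q0
Accepting: {q2}
Transitions (accepting states marked with *):
State | 0 | 1 | 2 | Accepting
-----------------------------
q0    | q0 | q1 | q0 |  
q1    | q0 | q1 | q2 |  
q2    | q0 | q1 | q0 | *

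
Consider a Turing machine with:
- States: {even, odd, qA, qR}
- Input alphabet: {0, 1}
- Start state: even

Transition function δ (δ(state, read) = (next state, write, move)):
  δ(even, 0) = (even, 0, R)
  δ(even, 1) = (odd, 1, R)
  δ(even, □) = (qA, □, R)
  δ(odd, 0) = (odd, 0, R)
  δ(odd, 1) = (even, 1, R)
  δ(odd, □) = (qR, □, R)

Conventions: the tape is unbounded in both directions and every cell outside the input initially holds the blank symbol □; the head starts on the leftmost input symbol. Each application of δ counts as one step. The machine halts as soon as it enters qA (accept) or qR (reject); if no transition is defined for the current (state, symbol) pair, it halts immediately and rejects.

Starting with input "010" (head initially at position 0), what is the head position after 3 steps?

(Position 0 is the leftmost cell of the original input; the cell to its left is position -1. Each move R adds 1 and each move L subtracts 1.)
Step 0: [even]010 (head at position 0)
Step 1: δ(even, 0) = (even, 0, R)  ⊢  0[even]10 (head at position 1)
Step 2: δ(even, 1) = (odd, 1, R)  ⊢  01[odd]0 (head at position 2)
Step 3: δ(odd, 0) = (odd, 0, R)  ⊢  010[odd]□ (head at position 3)
Head position after 3 steps: 3

Final answer: Position 3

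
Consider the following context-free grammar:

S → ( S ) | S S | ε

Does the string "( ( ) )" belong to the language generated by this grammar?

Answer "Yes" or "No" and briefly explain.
A derivation exists: S ⇒ ( S ) ⇒ ( ( S ) ) ⇒ ( ( ) ) (using S → ( S ) twice, then S → ε).

Final answer: Yes - a valid derivation exists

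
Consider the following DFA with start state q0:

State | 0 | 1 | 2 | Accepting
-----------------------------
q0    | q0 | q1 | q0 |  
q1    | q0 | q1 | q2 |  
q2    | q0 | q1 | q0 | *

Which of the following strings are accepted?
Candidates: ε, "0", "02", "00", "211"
ε: q0; q0 is not accepting → rejected
"0": q0 → q0; q0 is not accepting → rejected
"02": q0 → q0 → q0; q0 is not accepting → rejected
"00": q0 → q0 → q0; q0 is not accepting → rejected
"211": q0 → q0 → q1 → q1; q1 is not accepting → rejected

Final answer: None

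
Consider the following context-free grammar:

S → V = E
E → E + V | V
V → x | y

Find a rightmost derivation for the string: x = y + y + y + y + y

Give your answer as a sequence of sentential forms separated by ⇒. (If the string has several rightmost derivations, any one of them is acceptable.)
Start with S.
Step 1: the rightmost non-terminal is S; apply S → V = E:  V = E
Step 2: the rightmost non-terminal is E; apply E → E + V:  V = E + V
Step 3: the rightmost non-terminal is V; apply V → y:  V = E + y
Step 4: the rightmost non-terminal is E; apply E → E + V:  V = E + V + y
Step 5: the rightmost non-terminal is V; apply V → y:  V = E + y + y
Step 6: the rightmost non-terminal is E; apply E → E + V:  V = E + V + y + y
Step 7: the rightmost non-terminal is V; apply V → y:  V = E + y + y + y
Step 8: the rightmost non-terminal is E; apply E → E + V:  V = E + V + y + y + y
Step 9: the rightmost non-terminal is V; apply V → y:  V = E + y + y + y + y
Step 10: the rightmost non-terminal is E; apply E → V:  V = V + y + y + y + y
Step 11: the rightmost non-terminal is V; apply V → y:  V = y + y + y + y + y
Step 12: the rightmost non-terminal is V; apply V → x:  x = y + y + y + y + y

Final answer: S ⇒ V = E ⇒ V = E + V ⇒ V = E + y ⇒ V = E + V + y ⇒ V = E + y + y ⇒ V = E + V + y + y ⇒ V = E + y + y + y ⇒ V = E + V + y + y + y ⇒ V = E + y + y + y + y ⇒ V = V + y + y + y + y ⇒ V = y + y + y + y + y ⇒ x = y + y + y + y + y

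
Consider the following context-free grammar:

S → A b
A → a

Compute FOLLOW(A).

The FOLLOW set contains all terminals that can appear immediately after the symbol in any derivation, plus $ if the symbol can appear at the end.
A occurs only in S → A b, where it is immediately followed by the terminal b. So FOLLOW(A) = {b}.

Final answer: {b}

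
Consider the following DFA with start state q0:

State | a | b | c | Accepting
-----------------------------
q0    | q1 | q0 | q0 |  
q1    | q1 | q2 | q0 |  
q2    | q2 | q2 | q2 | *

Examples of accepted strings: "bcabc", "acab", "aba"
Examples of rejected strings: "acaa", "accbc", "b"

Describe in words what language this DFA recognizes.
strings over {a,b,c} containing 'ab' as substring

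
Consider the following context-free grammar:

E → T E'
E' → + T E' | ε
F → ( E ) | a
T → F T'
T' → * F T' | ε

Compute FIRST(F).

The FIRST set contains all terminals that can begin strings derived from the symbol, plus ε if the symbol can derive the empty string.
FIRST(F): F → ( E ) contributes '(' and F → a contributes 'a', so FIRST(F) = {(, a}. F is not nullable.

Final answer: {(, a}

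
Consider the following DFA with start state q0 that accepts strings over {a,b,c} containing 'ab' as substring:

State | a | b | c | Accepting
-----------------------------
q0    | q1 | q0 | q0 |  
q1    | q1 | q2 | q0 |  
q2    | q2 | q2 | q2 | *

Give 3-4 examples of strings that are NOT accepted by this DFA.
Any strings that end in a non-accepting state work; for example:
"ccb": q0 → q0 → q0 → q0; q0 is not accepting → rejected
"aaac": q0 → q1 → q1 → q1 → q0; q0 is not accepting → rejected
"bbaa": q0 → q0 → q0 → q1 → q1; q1 is not accepting → rejected
"cbac": q0 → q0 → q0 → q1 → q0; q0 is not accepting → rejected

Final answer: "ccb", "aaac", "bbaa", "cbac"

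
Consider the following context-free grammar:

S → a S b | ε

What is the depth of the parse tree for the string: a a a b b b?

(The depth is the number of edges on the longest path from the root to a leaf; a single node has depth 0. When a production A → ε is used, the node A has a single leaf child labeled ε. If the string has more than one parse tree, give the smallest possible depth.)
The only parse tree applies S → a S b 3 times (once per matching a…b pair) and then S → ε.
The S nodes sit at depths 0, 1, …, 3; the innermost S (depth 3) has the single child ε at depth 4.
The terminal leaves a, b are at depths 1..3, so the longest root-to-leaf path is S → S → … → S → ε with 4 edges.
Depth = 4.

Final answer: 4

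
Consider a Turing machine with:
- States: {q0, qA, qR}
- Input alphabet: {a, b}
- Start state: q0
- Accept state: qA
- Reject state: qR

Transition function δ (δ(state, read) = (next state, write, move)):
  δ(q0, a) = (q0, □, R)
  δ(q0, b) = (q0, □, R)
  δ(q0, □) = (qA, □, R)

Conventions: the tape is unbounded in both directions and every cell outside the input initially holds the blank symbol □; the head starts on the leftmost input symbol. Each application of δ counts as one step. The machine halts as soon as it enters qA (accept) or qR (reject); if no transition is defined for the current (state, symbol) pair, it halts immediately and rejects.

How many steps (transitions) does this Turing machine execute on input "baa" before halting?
Step 0: [q0]baa (head at position 0)
Step 1: δ(q0, b) = (q0, □, R)  ⊢  □[q0]aa (head at position 1)
Step 2: δ(q0, a) = (q0, □, R)  ⊢  □□[q0]a (head at position 2)
Step 3: δ(q0, a) = (q0, □, R)  ⊢  □□□[q0]□ (head at position 3)
Step 4: δ(q0, □) = (qA, □, R)  ⊢  □□□□[qA]□ (head at position 4)
The machine is in qA, so it halts and accepts.
Number of transitions executed: 4.

Final answer: 4 steps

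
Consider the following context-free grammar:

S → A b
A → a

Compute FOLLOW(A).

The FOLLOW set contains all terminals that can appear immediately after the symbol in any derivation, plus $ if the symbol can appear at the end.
A occurs only in S → A b, where it is immediately followed by the terminal b. So FOLLOW(A) = {b}.

Final answer: {b}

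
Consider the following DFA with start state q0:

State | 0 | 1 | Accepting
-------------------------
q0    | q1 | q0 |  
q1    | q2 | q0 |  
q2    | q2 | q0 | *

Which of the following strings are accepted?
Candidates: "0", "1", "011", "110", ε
"0": q0 → q1; q1 is not accepting → rejected
"1": q0 → q0; q0 is not accepting → rejected
"011": q0 → q1 → q0 → q0; q0 is not accepting → rejected
"110": q0 → q0 → q0 → q1; q1 is not accepting → rejected
ε: q0; q0 is not accepting → rejected

Final answer: None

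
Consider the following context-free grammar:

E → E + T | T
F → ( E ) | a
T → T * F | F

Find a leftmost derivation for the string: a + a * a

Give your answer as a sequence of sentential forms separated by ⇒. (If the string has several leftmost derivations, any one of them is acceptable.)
Start with E.
Step 1: the leftmost non-terminal is E; apply E → E + T:  E + T
Step 2: the leftmost non-terminal is E; apply E → T:  T + T
Step 3: the leftmost non-terminal is T; apply T → F:  F + T
Step 4: the leftmost non-terminal is F; apply F → a:  a + T
Step 5: the leftmost non-terminal is T; apply T → T * F:  a + T * F
Step 6: the leftmost non-terminal is T; apply T → F:  a + F * F
Step 7: the leftmost non-terminal is F; apply F → a:  a + a * F
Step 8: the leftmost non-terminal is F; apply F → a:  a + a * a

Final answer: E ⇒ E + T ⇒ T + T ⇒ F + T ⇒ a + T ⇒ a + T * F ⇒ a + F * F ⇒ a + a * F ⇒ a + a * a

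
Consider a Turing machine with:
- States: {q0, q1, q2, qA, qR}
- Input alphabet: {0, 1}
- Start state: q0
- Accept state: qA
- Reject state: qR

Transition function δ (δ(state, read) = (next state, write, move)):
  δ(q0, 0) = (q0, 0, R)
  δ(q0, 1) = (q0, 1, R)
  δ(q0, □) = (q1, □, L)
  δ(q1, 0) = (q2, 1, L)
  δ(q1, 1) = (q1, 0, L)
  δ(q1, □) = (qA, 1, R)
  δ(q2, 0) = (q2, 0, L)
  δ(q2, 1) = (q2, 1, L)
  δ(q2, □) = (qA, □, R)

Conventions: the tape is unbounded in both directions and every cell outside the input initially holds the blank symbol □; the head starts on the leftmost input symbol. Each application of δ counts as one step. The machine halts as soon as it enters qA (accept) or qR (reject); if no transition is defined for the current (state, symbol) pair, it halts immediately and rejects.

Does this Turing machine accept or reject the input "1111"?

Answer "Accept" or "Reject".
Step 0: [q0]1111 (head at position 0)
Step 1: δ(q0, 1) = (q0, 1, R)  ⊢  1[q0]111 (head at position 1)
Step 2: δ(q0, 1) = (q0, 1, R)  ⊢  11[q0]11 (head at position 2)
Step 3: δ(q0, 1) = (q0, 1, R)  ⊢  111[q0]1 (head at position 3)
Step 4: δ(q0, 1) = (q0, 1, R)  ⊢  1111[q0]□ (head at position 4)
Step 5: δ(q0, □) = (q1, □, L)  ⊢  111[q1]1□ (head at position 3)
Step 6: δ(q1, 1) = (q1, 0, L)  ⊢  11[q1]10□ (head at position 2)
Step 7: δ(q1, 1) = (q1, 0, L)  ⊢  1[q1]100□ (head at position 1)
Step 8: δ(q1, 1) = (q1, 0, L)  ⊢  [q1]1000□ (head at position 0)
Step 9: δ(q1, 1) = (q1, 0, L)  ⊢  [q1]□0000□ (head at position -1)
Step 10: δ(q1, □) = (qA, 1, R)  ⊢  1[qA]0000□ (head at position 0)
The machine is in qA, so it halts and accepts.

Final answer: Accept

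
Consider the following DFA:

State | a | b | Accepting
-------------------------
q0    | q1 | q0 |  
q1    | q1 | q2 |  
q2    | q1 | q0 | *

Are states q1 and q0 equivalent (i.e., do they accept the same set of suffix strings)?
Try the suffix "b".
From q1: q1 → q2 — accepting.
From q0: q0 → q0 — not accepting.
The two states disagree on this suffix, so they are not equivalent.

Final answer: No. Distinguishing string: "b" - accepted from q1 but not from q0.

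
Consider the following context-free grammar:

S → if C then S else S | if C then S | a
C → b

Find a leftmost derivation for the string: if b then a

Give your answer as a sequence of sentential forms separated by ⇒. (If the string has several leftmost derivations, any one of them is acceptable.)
Start with S.
Step 1: the leftmost non-terminal is S; apply S → if C then S:  if C then S
Step 2: the leftmost non-terminal is C; apply C → b:  if b then S
Step 3: the leftmost non-terminal is S; apply S → a:  if b then a

Final answer: S ⇒ if C then S ⇒ if b then S ⇒ if b then a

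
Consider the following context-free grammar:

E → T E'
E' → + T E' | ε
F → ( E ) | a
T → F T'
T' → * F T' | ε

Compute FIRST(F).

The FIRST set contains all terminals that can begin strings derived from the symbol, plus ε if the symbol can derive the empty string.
FIRST(F): F → ( E ) contributes '(' and F → a contributes 'a', so FIRST(F) = {(, a}. F is not nullable.

Final answer: {(, a}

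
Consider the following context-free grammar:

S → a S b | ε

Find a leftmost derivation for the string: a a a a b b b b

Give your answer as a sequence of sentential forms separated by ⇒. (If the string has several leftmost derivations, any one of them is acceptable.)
Start with S.
Step 1: the leftmost non-terminal is S; apply S → a S b:  a S b
Step 2: the leftmost non-terminal is S; apply S → a S b:  a a S b b
Step 3: the leftmost non-terminal is S; apply S → a S b:  a a a S b b b
Step 4: the leftmost non-terminal is S; apply S → a S b:  a a a a S b b b b
Step 5: the leftmost non-terminal is S; apply S → ε:  a a a a b b b b

Final answer: S ⇒ a S b ⇒ a a S b b ⇒ a a a S b b b ⇒ a a a a S b b b b ⇒ a a a a b b b b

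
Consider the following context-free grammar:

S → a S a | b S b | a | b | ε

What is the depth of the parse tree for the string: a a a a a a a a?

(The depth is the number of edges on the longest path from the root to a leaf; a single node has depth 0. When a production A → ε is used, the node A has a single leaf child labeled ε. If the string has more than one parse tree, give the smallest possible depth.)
The string has even length 8, so its (unique) parse tree peels off matching outer symbols: S → a S a, S → a S a, S → a S a, S → a S a, and finally S → ε for the empty middle.
The S nodes are at depths 0..4; the ε leaf under the innermost S is at depth 5 (terminal leaves are at depths 1..4).
Depth = 5.

Final answer: 5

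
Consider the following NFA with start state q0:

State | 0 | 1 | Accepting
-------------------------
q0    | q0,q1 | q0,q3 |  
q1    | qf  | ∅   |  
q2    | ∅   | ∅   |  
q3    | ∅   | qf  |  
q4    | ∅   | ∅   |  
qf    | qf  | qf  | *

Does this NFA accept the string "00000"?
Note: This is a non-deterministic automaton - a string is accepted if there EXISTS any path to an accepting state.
Track the set of states the NFA could be in: start {q0}
Read '0': {q0} → {q0, q1}
Read '0': {q0, q1} → {q0, q1, qf}
Read '0': {q0, q1, qf} → {q0, q1, qf}
Read '0': {q0, q1, qf} → {q0, q1, qf}
Read '0': {q0, q1, qf} → {q0, q1, qf}
Final set {q0, q1, qf} contains accepting state(s) {qf} → accepted.

Final answer: Yes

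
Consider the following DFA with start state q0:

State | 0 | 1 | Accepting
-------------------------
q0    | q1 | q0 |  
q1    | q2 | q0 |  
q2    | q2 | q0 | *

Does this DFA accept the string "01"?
Start in q0.
Read '0': q0 → q1
Read '1': q1 → q0
Final state q0 is not accepting, so the string is rejected.

Final answer: No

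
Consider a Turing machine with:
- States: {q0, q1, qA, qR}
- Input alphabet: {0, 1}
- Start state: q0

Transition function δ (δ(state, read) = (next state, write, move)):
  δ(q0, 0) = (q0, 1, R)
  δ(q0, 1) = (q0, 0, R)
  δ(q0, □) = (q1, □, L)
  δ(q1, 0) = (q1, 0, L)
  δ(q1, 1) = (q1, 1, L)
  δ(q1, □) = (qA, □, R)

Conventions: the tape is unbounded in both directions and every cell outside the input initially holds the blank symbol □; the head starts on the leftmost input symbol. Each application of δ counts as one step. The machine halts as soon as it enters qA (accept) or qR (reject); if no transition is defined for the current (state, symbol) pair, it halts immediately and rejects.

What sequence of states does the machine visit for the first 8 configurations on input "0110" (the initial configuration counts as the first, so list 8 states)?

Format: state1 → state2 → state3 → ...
Step 0: [q0]0110 (head at position 0)
Step 1: δ(q0, 0) = (q0, 1, R)  ⊢  1[q0]110 (head at position 1)
Step 2: δ(q0, 1) = (q0, 0, R)  ⊢  10[q0]10 (head at position 2)
Step 3: δ(q0, 1) = (q0, 0, R)  ⊢  100[q0]0 (head at position 3)
Step 4: δ(q0, 0) = (q0, 1, R)  ⊢  1001[q0]□ (head at position 4)
Step 5: δ(q0, □) = (q1, □, L)  ⊢  100[q1]1□ (head at position 3)
Step 6: δ(q1, 1) = (q1, 1, L)  ⊢  10[q1]01□ (head at position 2)
Step 7: δ(q1, 0) = (q1, 0, L)  ⊢  1[q1]001□ (head at position 1)
Reading off the states of these 8 configurations: q0 → q0 → q0 → q0 → q0 → q1 → q1 → q1

Final answer: q0 → q0 → q0 → q0 → q0 → q1 → q1 → q1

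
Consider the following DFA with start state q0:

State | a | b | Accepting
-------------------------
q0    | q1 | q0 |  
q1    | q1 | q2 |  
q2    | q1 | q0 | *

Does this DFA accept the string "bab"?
Start in q0.
Read 'b': q0 → q0
Read 'a': q0 → q1
Read 'b': q1 → q2
Final state q2 is accepting, so the string is accepted.

Final answer: Yes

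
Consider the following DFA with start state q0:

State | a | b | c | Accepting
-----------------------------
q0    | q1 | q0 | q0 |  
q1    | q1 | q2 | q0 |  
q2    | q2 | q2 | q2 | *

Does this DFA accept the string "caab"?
Start in q0.
Read 'c': q0 → q0
Read 'a': q0 → q1
Read 'a': q1 → q1
Read 'b': q1 → q2
Final state q2 is accepting, so the string is accepted.

Final answer: Yes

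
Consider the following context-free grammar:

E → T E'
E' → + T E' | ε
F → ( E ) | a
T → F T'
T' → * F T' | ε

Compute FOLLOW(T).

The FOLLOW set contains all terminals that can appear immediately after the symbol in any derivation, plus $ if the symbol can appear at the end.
Useful FIRST sets: FIRST(E') = {+, ε}, FIRST(T') = {*, ε} (both E' and T' are nullable).
FOLLOW(E): E is the start symbol → $; E appears in F → ( E ) followed by ')' → FOLLOW(E) = {), $}.
FOLLOW(E'): E' appears at the right end of E → T E' and of E' → + T E', so FOLLOW(E') ⊇ FOLLOW(E) (the second occurrence adds nothing new). FOLLOW(E') = {), $}.
FOLLOW(T): in E → T E' and E' → + T E', T is followed by E': add FIRST(E') minus ε = {+}; since E' is nullable, also add FOLLOW(E) and FOLLOW(E') = {), $}. FOLLOW(T) = {+, ), $}.

Final answer: {$, ), +}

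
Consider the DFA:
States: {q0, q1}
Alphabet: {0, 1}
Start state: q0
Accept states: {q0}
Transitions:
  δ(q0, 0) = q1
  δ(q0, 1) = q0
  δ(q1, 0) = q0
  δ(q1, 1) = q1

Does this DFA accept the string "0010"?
Processing string "0010":
  q0 --0--> q1
  q1 --0--> q0
  q0 --1--> q0
  q0 --0--> q1
Final state: q1
Accept states: {q0}
q1 is not an accept state, so the string is rejected.

Final answer: No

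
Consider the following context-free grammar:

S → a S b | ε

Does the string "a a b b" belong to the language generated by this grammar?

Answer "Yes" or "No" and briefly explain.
A derivation exists: S ⇒ a S b ⇒ a a S b b ⇒ a a b b (using S → a S b twice, then S → ε).

Final answer: Yes - a valid derivation exists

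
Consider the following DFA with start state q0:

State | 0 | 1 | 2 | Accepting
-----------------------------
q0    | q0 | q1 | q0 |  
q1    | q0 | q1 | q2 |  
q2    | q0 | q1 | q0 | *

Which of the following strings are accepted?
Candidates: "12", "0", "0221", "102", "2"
"12": q0 → q1 → q2; q2 is accepting → accepted
"0": q0 → q0; q0 is not accepting → rejected
"0221": q0 → q0 → q0 → q0 → q1; q1 is not accepting → rejected
"102": q0 → q1 → q0 → q0; q0 is not accepting → rejected
"2": q0 → q0; q0 is not accepting → rejected

Final answer: "12"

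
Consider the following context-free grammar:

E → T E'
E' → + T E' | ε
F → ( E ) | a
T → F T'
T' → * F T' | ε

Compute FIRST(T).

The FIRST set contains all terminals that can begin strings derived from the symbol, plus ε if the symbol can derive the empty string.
FIRST(F): F → ( E ) contributes '(' and F → a contributes 'a', so FIRST(F) = {(, a}. F is not nullable.
FIRST(T): T → F T' begins with F, and F is not nullable, so FIRST(T) = FIRST(F) = {(, a}.

Final answer: {(, a}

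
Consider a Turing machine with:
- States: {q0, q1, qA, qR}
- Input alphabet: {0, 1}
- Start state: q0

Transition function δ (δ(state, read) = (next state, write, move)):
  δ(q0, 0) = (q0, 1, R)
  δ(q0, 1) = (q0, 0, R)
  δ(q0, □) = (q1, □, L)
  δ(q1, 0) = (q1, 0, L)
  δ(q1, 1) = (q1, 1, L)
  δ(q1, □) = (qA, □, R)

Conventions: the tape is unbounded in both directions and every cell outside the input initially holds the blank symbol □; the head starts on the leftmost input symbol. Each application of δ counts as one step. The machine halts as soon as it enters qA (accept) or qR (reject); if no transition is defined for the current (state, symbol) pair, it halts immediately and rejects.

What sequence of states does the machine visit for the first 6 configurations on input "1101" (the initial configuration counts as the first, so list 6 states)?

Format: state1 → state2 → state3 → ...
Step 0: [q0]1101 (head at position 0)
Step 1: δ(q0, 1) = (q0, 0, R)  ⊢  0[q0]101 (head at position 1)
Step 2: δ(q0, 1) = (q0, 0, R)  ⊢  00[q0]01 (head at position 2)
Step 3: δ(q0, 0) = (q0, 1, R)  ⊢  001[q0]1 (head at position 3)
Step 4: δ(q0, 1) = (q0, 0, R)  ⊢  0010[q0]□ (head at position 4)
Step 5: δ(q0, □) = (q1, □, L)  ⊢  001[q1]0□ (head at position 3)
Reading off the states of these 6 configurations: q0 → q0 → q0 → q0 → q0 → q1

Final answer: q0 → q0 → q0 → q0 → q0 → q1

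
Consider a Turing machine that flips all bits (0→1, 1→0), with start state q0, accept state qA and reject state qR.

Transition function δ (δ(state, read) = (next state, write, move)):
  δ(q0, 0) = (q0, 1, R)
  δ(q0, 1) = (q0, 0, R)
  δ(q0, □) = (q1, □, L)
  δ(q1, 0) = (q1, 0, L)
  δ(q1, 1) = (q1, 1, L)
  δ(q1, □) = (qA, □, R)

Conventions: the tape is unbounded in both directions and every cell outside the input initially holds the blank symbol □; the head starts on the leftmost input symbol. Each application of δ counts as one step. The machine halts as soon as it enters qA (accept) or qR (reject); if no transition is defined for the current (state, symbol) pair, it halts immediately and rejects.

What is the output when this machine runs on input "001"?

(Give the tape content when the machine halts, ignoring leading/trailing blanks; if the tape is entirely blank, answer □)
Step 0: [q0]001 (head at position 0)
Step 1: δ(q0, 0) = (q0, 1, R)  ⊢  1[q0]01 (head at position 1)
Step 2: δ(q0, 0) = (q0, 1, R)  ⊢  11[q0]1 (head at position 2)
Step 3: δ(q0, 1) = (q0, 0, R)  ⊢  110[q0]□ (head at position 3)
Step 4: δ(q0, □) = (q1, □, L)  ⊢  11[q1]0□ (head at position 2)
Step 5: δ(q1, 0) = (q1, 0, L)  ⊢  1[q1]10□ (head at position 1)
Step 6: δ(q1, 1) = (q1, 1, L)  ⊢  [q1]110□ (head at position 0)
Step 7: δ(q1, 1) = (q1, 1, L)  ⊢  [q1]□110□ (head at position -1)
Step 8: δ(q1, □) = (qA, □, R)  ⊢  □[qA]110□ (head at position 0)
The machine is in qA, so it halts and accepts.
Tape content when halted (ignoring surrounding blanks): 110

Final answer: Output: 110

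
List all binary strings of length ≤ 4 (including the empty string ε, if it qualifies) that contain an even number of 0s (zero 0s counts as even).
Checking every binary string of length 0 to 4:
  Length 0: accepted: ε | rejected: (none)
  Length 1: accepted: 1 | rejected: 0
  Length 2: accepted: 00, 11 | rejected: 01, 10
  Length 3: accepted: 001, 010, 100, 111 | rejected: 000, 011, 101, 110
  Length 4: accepted: 0000, 0011, 0101, 0110, 1001, 1010, 1100, 1111 | rejected: 0001, 0010, 0100, 0111, 1000, 1011, 1101, 1110
Total: 16 string(s).

Final answer: ε, 1, 00, 11, 001, 010, 100, 111, 0000, 0011, 0101, 0110, 1001, 1010, 1100, 1111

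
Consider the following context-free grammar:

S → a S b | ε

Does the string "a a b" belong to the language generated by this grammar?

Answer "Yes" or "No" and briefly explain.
Every derivation applies S → a S b some number n of times and then S → ε, producing a^n b^n with equally many a's and b's. The string a a b has two a's but only one b, so it cannot be derived.

Final answer: No - no valid derivation exists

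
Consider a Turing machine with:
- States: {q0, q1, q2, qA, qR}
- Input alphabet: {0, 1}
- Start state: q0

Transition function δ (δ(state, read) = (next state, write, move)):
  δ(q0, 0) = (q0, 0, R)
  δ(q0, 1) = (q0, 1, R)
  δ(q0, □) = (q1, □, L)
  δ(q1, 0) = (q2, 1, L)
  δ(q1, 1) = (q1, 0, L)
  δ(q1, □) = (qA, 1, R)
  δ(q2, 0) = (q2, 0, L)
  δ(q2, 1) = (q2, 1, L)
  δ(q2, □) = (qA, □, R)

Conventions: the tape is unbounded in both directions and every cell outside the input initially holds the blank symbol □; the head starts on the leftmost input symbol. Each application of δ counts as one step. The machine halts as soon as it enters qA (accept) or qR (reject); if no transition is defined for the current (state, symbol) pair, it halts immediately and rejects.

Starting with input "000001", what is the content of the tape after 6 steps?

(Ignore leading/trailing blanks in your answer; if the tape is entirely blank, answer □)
Step 0: [q0]000001 (head at position 0)
Step 1: δ(q0, 0) = (q0, 0, R)  ⊢  0[q0]00001 (head at position 1)
Step 2: δ(q0, 0) = (q0, 0, R)  ⊢  00[q0]0001 (head at position 2)
Step 3: δ(q0, 0) = (q0, 0, R)  ⊢  000[q0]001 (head at position 3)
Step 4: δ(q0, 0) = (q0, 0, R)  ⊢  0000[q0]01 (head at position 4)
Step 5: δ(q0, 0) = (q0, 0, R)  ⊢  00000[q0]1 (head at position 5)
Step 6: δ(q0, 1) = (q0, 1, R)  ⊢  000001[q0]□ (head at position 6)
Tape after 6 steps (ignoring surrounding blanks): 000001

Final answer: Tape: 000001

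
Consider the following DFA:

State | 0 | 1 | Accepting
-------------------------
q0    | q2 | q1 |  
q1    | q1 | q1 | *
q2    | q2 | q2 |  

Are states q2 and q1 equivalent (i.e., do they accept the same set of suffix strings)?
Try the suffix ε (the empty string).
From q2: q2 — not accepting.
From q1: q1 — accepting.
The two states disagree on this suffix, so they are not equivalent.

Final answer: No. Distinguishing string: ε (the empty string) - accepted from q1 but not from q2.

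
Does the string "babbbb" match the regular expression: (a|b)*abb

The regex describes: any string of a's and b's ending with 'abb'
No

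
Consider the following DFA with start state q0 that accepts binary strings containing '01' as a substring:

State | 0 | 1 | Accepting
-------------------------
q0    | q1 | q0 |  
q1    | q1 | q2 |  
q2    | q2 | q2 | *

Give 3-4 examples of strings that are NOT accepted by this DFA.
Any strings that end in a non-accepting state work; for example:
"00": q0 → q1 → q1; q1 is not accepting → rejected
"000": q0 → q1 → q1 → q1; q1 is not accepting → rejected
"111": q0 → q0 → q0 → q0; q0 is not accepting → rejected
"1110": q0 → q0 → q0 → q0 → q1; q1 is not accepting → rejected

Final answer: "00", "000", "111", "1110"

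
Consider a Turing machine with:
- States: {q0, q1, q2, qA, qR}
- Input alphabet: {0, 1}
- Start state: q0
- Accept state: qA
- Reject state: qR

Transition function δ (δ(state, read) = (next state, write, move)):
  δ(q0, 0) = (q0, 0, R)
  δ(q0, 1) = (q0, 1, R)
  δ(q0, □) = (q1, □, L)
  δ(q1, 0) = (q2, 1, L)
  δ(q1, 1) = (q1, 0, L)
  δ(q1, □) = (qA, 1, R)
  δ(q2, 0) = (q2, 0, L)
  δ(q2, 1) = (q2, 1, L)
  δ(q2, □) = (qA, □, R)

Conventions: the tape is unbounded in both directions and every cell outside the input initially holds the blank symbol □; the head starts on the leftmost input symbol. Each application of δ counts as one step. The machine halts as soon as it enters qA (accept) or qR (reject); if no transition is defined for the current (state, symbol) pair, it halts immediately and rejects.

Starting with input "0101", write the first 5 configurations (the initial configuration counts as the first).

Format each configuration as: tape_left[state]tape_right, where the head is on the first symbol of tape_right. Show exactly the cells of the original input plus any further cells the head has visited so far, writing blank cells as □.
Step 0: [q0]0101 (head at position 0)
Step 1: δ(q0, 0) = (q0, 0, R)  ⊢  0[q0]101 (head at position 1)
Step 2: δ(q0, 1) = (q0, 1, R)  ⊢  01[q0]01 (head at position 2)
Step 3: δ(q0, 0) = (q0, 0, R)  ⊢  010[q0]1 (head at position 3)
Step 4: δ(q0, 1) = (q0, 1, R)  ⊢  0101[q0]□ (head at position 4)

Final answer: [q0]0101 ⊢ 0[q0]101 ⊢ 01[q0]01 ⊢ 010[q0]1 ⊢ 0101[q0]□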